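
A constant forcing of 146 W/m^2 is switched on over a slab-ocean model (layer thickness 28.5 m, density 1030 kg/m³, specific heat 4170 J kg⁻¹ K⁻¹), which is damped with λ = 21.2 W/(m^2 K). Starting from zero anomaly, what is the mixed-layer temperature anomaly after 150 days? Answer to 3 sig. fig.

Areal heat capacity C = ρ c_p D = 1030 × 4170 × 28.5 = 1.22×10^8 J/(m²·K).
τ = C / λ = 1.22×10^8 / 21.2 = 5.77×10^6 s.
Equilibrium anomaly ΔT_eq = F / λ = 146 / 21.2 = 6.89 K.
t = 150 days = 1.30×10^7 s, so t/τ = 2.24.
ΔT(t) = ΔT_eq (1 − e^(−t/τ)) = 6.89 × (1 − e^−2.24) = 6.16 K.

6.16 K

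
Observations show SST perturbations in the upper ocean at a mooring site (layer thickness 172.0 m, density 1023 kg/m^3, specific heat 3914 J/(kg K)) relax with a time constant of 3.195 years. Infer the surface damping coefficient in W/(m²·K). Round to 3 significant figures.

6.83

Areal heat capacity C = ρ c_p D = 1023 × 3914 × 172.0 = 6.89×10^8 J/(m^2 K).
τ = 3.195 years = 1.01×10^8 s.
λ = C / τ = 6.89×10^8 / 1.01×10^8 = 6.83 W/(m²·K).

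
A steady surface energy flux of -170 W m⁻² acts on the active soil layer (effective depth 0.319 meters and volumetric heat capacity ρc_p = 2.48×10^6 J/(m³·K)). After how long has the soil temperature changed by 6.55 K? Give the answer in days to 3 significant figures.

0.353 days

Areal heat capacity C = ρc_p × D = 2.48×10^6 × 0.319 = 7.91×10^5 J m⁻² K⁻¹.
Time required: Δt = C ΔT / F = 7.91×10^5 × -6.55 / -170 = 30500 s.
In days: 30500 s / (86400 s/day) = 0.353 days.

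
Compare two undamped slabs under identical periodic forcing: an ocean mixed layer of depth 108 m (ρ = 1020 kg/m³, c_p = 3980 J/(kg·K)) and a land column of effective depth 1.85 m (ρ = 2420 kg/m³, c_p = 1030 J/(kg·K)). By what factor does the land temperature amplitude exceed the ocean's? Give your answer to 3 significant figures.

95.1

C_ocean = 1020 × 3980 × 108 = 4.38×10^8 J/(m²·K).
C_land = 2420 × 1030 × 1.85 = 4.61×10^6 J/(m²·K).
Undamped amplitude ∝ 1/C, so A_land/A_ocean = C_ocean/C_land = 95.1.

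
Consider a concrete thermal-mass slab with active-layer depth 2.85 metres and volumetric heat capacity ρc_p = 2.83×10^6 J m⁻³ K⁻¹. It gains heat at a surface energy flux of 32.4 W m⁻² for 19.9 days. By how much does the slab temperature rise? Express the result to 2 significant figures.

Areal heat capacity C = ρc_p × D = 2.83×10^6 × 2.85 = 8.07×10^6 J m⁻² K⁻¹.
Net heat input Q = F Δt = 32.4 × (19.9 days × 86400 s/day) = 5.57×10^7 J/m².
ΔT = Q / C = 5.57×10^7 / 8.07×10^6 = 6.91 K.

6.9 K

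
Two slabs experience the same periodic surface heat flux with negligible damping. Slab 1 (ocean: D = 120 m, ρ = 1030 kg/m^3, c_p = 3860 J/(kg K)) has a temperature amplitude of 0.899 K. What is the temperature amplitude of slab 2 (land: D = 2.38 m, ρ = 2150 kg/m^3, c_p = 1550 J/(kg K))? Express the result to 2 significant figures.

54 K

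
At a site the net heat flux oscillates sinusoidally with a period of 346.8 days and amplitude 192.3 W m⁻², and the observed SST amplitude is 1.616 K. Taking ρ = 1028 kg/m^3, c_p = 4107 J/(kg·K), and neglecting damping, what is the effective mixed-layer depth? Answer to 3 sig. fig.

ω = 2π / 3.00×10^7 s = 2.10×10^-7 s⁻¹.
Required C = F₀ / (A ω) = 192.3 / (1.616 × 2.10×10^-7) = 5.67×10^8 J/(m²·K).
D = C / (ρ c_p) = 5.67×10^8 / (1028 × 4107) = 134 m.

134 m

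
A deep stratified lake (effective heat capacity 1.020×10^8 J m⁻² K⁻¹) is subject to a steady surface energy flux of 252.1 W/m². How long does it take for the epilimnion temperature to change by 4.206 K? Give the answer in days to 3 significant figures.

19.7 days

Areal heat capacity C = 1.020×10^8 J m⁻² K⁻¹ (given).
Time required: Δt = C ΔT / F = 1.02×10^8 × 4.206 / 252.1 = 1.70×10^6 s.
In days: 1.70×10^6 s / (86400 s/day) = 19.7 days.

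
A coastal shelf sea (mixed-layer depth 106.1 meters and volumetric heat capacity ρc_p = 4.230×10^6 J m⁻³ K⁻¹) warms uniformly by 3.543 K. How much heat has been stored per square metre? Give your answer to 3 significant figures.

Areal heat capacity C = ρc_p × D = 4.230×10^6 × 106.1 = 4.49×10^8 J m⁻² K⁻¹.
ΔQ = C ΔT = 4.49×10^8 × 3.543 = 1.59×10^9 J/m².

1.59×10^9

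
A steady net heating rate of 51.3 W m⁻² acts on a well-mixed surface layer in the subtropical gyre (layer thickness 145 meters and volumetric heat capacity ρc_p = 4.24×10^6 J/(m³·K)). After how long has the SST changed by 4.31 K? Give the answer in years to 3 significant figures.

1.64 years

Areal heat capacity C = ρc_p × D = 4.24×10^6 × 145 = 6.15×10^8 J/(m²·K).
Time required: Δt = C ΔT / F = 6.15×10^8 × 4.31 / 51.3 = 5.17×10^7 s.
In years: 5.17×10^7 s / (3.156×10^7 s/year) = 1.64 years.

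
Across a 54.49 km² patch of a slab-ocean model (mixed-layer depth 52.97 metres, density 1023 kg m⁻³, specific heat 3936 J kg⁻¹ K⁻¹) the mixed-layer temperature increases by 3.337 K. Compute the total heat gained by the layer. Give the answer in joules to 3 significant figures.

3.88×10^16 J

Areal heat capacity C = ρ c_p D = 1023 × 3936 × 52.97 = 2.13×10^8 J m⁻² K⁻¹.
Heat per unit area: q = C ΔT = 2.13×10^8 × 3.337 = 7.12×10^8 J/m².
Total heat: Q = q × A = 7.12×10^8 × (54.49 × 10⁶ m²) = 3.88×10^16 J.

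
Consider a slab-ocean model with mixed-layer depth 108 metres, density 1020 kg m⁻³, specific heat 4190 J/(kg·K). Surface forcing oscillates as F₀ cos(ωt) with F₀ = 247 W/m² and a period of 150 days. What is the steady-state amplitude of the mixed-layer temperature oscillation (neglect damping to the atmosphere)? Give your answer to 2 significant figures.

Areal heat capacity C = ρ c_p D = 1020 × 4190 × 108 = 4.62×10^8 J/(m^2 K).
Angular frequency ω = 2π / T = 2π / 1.30×10^7 s = 4.85×10^-7 s⁻¹.
Cω = 4.62×10^8 × 4.85×10^-7 = 224 W/(m²·K).
Amplitude A = F₀ / (Cω) = 247 / 224 = 1.10 K.

1.1 K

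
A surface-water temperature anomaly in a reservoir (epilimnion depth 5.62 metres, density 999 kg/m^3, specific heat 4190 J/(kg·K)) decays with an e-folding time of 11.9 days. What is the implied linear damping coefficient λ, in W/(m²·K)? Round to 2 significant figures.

Areal heat capacity C = ρ c_p D = 999 × 4190 × 5.62 = 2.35×10^7 J/(m²·K).
τ = 11.9 days = 1.03×10^6 s.
λ = C / τ = 2.35×10^7 / 1.03×10^6 = 22.9 W/(m²·K).

23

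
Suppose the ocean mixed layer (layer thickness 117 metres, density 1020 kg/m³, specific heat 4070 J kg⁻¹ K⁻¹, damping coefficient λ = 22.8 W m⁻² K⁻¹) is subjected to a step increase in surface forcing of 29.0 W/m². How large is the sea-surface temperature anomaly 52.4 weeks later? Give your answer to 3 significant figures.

Areal heat capacity C = ρ c_p D = 1020 × 4070 × 117 = 4.86×10^8 J/(m²·K).
τ = C / λ = 4.86×10^8 / 22.8 = 2.13×10^7 s.
Equilibrium anomaly ΔT_eq = F / λ = 29.0 / 22.8 = 1.27 K.
t = 52.4 weeks = 3.17×10^7 s, so t/τ = 1.49.
ΔT(t) = ΔT_eq (1 − e^(−t/τ)) = 1.27 × (1 − e^−1.49) = 0.985 K.

0.985 K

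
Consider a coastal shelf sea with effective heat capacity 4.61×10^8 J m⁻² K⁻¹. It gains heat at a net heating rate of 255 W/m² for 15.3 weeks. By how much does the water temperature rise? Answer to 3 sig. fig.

5.12 K

Areal heat capacity C = 4.61×10^8 J m⁻² K⁻¹ (given).
Net heat input Q = F Δt = 255 × (15.3 weeks × 6.048×10^5 s/week) = 2.36×10^9 J/m².
ΔT = Q / C = 2.36×10^9 / 4.61×10^8 = 5.12 K.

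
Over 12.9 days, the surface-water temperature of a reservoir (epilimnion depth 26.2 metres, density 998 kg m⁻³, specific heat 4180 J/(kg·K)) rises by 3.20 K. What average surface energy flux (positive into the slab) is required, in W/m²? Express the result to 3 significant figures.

314

Areal heat capacity C = ρ c_p D = 998 × 4180 × 26.2 = 1.09×10^8 J/(m²·K).
Required heat per unit area: Q = C ΔT = 1.09×10^8 × 3.20 = 3.50×10^8 J/m².
Flux F = Q / Δt = 3.50×10^8 / 1.11×10^6 s = 314 W/m².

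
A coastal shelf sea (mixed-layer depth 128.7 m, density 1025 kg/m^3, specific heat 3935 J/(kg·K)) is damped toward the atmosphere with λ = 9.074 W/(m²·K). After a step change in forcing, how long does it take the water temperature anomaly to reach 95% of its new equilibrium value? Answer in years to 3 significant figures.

5.43 years

Areal heat capacity C = ρ c_p D = 1025 × 3935 × 128.7 = 5.19×10^8 J/(m^2 K).
τ = C / λ = 5.19×10^8 / 9.074 = 5.72×10^7 s.
Fraction reached: 1 − e^(−t/τ) = 0.95 ⇒ t = −τ ln(1 − 0.95) = τ × 3.00.
t = 1.71×10^8 s = 5.43 years.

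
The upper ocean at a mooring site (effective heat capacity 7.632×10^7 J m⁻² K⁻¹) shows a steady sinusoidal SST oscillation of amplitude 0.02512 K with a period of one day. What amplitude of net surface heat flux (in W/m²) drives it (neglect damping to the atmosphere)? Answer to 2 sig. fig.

Areal heat capacity C = 7.632×10^7 J m⁻² K⁻¹ (given).
ω = 2π / 86400 s = 7.27×10^-5 s⁻¹.
Cω = 7.63×10^7 × 7.27×10^-5 = 5550 W/(m²·K).
F₀ = A × Cω = 0.02512 × 5550 = 139 W/m².

140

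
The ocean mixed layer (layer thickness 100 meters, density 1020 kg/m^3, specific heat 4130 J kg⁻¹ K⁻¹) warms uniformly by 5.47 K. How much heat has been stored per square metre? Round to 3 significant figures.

2.30×10^9

Areal heat capacity C = ρ c_p D = 1020 × 4130 × 100 = 4.21×10^8 J/(m^2 K).
ΔQ = C ΔT = 4.21×10^8 × 5.47 = 2.30×10^9 J/m².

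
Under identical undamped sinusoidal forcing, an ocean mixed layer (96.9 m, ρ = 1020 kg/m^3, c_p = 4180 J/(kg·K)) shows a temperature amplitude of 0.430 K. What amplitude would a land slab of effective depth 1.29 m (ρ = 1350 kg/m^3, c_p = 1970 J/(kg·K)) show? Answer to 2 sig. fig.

52 K

C_ocean = 4.13×10^8 J/(m²·K); C_land = 3.43×10^6 J/(m²·K).
A ∝ 1/C ⇒ A_land = A_ocean × C_ocean/C_land = 0.430 × 120 = 51.8 K.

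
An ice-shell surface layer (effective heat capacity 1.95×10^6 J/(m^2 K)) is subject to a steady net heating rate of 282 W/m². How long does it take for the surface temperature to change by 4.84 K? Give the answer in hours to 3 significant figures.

9.30 hours

Areal heat capacity C = 1.95×10^6 J/(m^2 K) (given).
Time required: Δt = C ΔT / F = 1.95×10^6 × 4.84 / 282 = 33500 s.
In hours: 33500 s / (3600 s/hour) = 9.30 hours.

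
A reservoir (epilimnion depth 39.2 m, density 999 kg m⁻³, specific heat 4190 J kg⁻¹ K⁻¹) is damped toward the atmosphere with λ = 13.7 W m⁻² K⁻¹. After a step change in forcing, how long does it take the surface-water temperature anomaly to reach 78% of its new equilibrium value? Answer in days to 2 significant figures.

210 days

Areal heat capacity C = ρ c_p D = 999 × 4190 × 39.2 = 1.64×10^8 J m⁻² K⁻¹.
τ = C / λ = 1.64×10^8 / 13.7 = 1.20×10^7 s.
Fraction reached: 1 − e^(−t/τ) = 0.78 ⇒ t = −τ ln(1 − 0.78) = τ × 1.51.
t = 1.81×10^7 s = 210 days.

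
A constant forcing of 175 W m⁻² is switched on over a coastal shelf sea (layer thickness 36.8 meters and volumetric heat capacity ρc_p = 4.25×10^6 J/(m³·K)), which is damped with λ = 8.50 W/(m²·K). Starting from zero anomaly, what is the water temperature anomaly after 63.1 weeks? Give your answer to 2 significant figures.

18 K

Areal heat capacity C = ρc_p × D = 4.25×10^6 × 36.8 = 1.56×10^8 J/(m^2 K).
τ = C / λ = 1.56×10^8 / 8.50 = 1.84×10^7 s.
Equilibrium anomaly ΔT_eq = F / λ = 175 / 8.50 = 20.6 K.
t = 63.1 weeks = 3.82×10^7 s, so t/τ = 2.07.
ΔT(t) = ΔT_eq (1 − e^(−t/τ)) = 20.6 × (1 − e^−2.07) = 18.0 K.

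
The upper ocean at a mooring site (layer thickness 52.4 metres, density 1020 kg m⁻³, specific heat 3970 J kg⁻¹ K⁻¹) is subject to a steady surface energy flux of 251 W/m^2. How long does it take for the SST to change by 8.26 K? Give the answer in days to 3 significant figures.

80.8 days

Areal heat capacity C = ρ c_p D = 1020 × 3970 × 52.4 = 2.12×10^8 J/(m^2 K).
Time required: Δt = C ΔT / F = 2.12×10^8 × 8.26 / 251 = 6.98×10^6 s.
In days: 6.98×10^6 s / (86400 s/day) = 80.8 days.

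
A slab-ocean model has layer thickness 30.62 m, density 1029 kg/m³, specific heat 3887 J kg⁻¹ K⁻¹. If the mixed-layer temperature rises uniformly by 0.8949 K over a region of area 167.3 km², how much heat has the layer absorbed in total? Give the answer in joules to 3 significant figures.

1.83×10^16 J

Areal heat capacity C = ρ c_p D = 1029 × 3887 × 30.62 = 1.22×10^8 J m⁻² K⁻¹.
Heat per unit area: q = C ΔT = 1.22×10^8 × 0.8949 = 1.10×10^8 J/m².
Total heat: Q = q × A = 1.10×10^8 × (167.3 × 10⁶ m²) = 1.83×10^16 J.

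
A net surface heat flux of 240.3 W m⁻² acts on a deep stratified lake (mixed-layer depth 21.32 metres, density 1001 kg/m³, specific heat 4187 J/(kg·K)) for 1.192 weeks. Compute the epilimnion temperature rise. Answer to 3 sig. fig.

1.94 K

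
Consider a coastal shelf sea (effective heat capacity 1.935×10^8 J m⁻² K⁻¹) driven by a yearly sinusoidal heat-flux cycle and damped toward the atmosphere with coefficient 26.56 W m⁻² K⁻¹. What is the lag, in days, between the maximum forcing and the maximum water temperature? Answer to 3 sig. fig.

Areal heat capacity C = 1.935×10^8 J m⁻² K⁻¹ (given).
ω = 2π / 3.15×10^7 s = 1.99×10^-7 s⁻¹.
Phase lag φ = arctan(Cω/λ) = arctan(38.6/26.56) = 0.968 rad.
Time lag = φ / ω = 0.968 / 1.99×10^-7 = 4.86×10^6 s = 56.2 days.

56.2 days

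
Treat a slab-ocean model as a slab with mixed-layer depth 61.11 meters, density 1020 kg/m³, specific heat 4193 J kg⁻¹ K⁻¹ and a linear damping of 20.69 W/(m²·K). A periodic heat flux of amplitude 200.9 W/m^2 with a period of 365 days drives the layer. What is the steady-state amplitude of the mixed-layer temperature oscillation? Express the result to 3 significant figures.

3.59 K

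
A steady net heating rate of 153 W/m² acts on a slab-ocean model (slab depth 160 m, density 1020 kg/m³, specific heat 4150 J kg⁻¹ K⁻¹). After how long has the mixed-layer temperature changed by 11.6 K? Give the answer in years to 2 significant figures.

Areal heat capacity C = ρ c_p D = 1020 × 4150 × 160 = 6.77×10^8 J/(m²·K).
Time required: Δt = C ΔT / F = 6.77×10^8 × 11.6 / 153 = 5.13×10^7 s.
In years: 5.13×10^7 s / (3.156×10^7 s/year) = 1.63 years.

1.6 years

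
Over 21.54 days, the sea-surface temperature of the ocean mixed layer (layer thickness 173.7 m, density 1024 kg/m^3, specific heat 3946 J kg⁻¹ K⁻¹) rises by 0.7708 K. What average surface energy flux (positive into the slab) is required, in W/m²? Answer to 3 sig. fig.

Areal heat capacity C = ρ c_p D = 1024 × 3946 × 173.7 = 7.02×10^8 J/(m²·K).
Required heat per unit area: Q = C ΔT = 7.02×10^8 × 0.7708 = 5.41×10^8 J/m².
Flux F = Q / Δt = 5.41×10^8 / 1.86×10^6 s = 291 W/m².

291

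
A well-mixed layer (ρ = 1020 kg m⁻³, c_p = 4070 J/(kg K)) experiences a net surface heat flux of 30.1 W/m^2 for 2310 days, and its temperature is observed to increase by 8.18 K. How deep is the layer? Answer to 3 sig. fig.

177 m

Heat input Q = F Δt = 30.1 × 2.00×10^8 s = 6.01×10^9 J/m².
Required areal heat capacity C = Q / ΔT = 7.34×10^8 J/(m²·K).
Depth D = C / (ρ c_p) = 7.34×10^8 / (1020 × 4070) = 177 m.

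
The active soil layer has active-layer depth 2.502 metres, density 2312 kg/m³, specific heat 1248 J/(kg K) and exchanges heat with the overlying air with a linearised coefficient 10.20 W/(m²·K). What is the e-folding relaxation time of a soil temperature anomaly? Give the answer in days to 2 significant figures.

8.2 days

Areal heat capacity C = ρ c_p D = 2312 × 1248 × 2.502 = 7.22×10^6 J/(m²·K).
Relaxation time τ = C / λ = 7.22×10^6 / 10.20 = 7.08×10^5 s.
In days: 7.08×10^5 s / (86400 s/day) = 8.19 days.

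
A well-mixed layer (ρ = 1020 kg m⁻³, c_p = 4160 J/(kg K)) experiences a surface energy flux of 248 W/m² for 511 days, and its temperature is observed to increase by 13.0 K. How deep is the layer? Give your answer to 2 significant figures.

Heat input Q = F Δt = 248 × 4.42×10^7 s = 1.09×10^10 J/m².
Required areal heat capacity C = Q / ΔT = 8.42×10^8 J/(m²·K).
Depth D = C / (ρ c_p) = 8.42×10^8 / (1020 × 4160) = 198 m.

200 m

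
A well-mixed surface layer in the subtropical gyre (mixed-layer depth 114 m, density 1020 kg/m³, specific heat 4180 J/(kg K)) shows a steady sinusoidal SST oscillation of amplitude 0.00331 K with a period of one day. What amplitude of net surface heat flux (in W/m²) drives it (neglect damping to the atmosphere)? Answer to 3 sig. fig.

117

Areal heat capacity C = ρ c_p D = 1020 × 4180 × 114 = 4.86×10^8 J m⁻² K⁻¹.
ω = 2π / 86400 s = 7.27×10^-5 s⁻¹.
Cω = 4.86×10^8 × 7.27×10^-5 = 35300 W/(m²·K).
F₀ = A × Cω = 0.00331 × 35300 = 117 W/m².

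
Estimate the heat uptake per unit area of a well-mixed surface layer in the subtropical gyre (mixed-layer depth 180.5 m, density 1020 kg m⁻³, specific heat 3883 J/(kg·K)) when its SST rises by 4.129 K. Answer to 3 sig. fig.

Areal heat capacity C = ρ c_p D = 1020 × 3883 × 180.5 = 7.15×10^8 J/(m²·K).
ΔQ = C ΔT = 7.15×10^8 × 4.129 = 2.95×10^9 J/m².

2.95×10^9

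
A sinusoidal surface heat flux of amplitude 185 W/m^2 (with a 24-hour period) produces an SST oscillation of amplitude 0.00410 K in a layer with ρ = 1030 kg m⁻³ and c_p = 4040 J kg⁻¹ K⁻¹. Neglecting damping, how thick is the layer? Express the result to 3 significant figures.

149 m

ω = 2π / 86400 s = 7.27×10^-5 s⁻¹.
Required C = F₀ / (A ω) = 185 / (0.00410 × 7.27×10^-5) = 6.20×10^8 J/(m²·K).
D = C / (ρ c_p) = 6.20×10^8 / (1030 × 4040) = 149 m.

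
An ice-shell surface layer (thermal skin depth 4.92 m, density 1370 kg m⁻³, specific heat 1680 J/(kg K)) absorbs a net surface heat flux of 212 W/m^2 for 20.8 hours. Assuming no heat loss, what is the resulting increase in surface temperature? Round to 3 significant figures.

1.40 K

Areal heat capacity C = ρ c_p D = 1370 × 1680 × 4.92 = 1.13×10^7 J/(m²·K).
Net heat input Q = F Δt = 212 × (20.8 hours × 3600 s/hour) = 1.59×10^7 J/m².
ΔT = Q / C = 1.59×10^7 / 1.13×10^7 = 1.40 K.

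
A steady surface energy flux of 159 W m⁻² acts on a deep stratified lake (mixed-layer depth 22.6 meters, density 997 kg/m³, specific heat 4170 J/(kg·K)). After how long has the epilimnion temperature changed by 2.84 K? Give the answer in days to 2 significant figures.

19 days

Areal heat capacity C = ρ c_p D = 997 × 4170 × 22.6 = 9.40×10^7 J/(m²·K).
Time required: Δt = C ΔT / F = 9.40×10^7 × 2.84 / 159 = 1.68×10^6 s.
In days: 1.68×10^6 s / (86400 s/day) = 19.4 days.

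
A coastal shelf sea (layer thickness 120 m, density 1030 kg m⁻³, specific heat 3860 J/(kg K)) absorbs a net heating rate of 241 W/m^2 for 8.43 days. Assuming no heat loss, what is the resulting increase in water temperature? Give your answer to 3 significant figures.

0.368 K

Areal heat capacity C = ρ c_p D = 1030 × 3860 × 120 = 4.77×10^8 J/(m^2 K).
Net heat input Q = F Δt = 241 × (8.43 days × 86400 s/day) = 1.76×10^8 J/m².
ΔT = Q / C = 1.76×10^8 / 4.77×10^8 = 0.368 K.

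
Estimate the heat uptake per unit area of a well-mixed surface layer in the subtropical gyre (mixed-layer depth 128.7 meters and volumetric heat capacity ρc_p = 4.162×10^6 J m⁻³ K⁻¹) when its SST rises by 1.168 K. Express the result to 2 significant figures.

Areal heat capacity C = ρc_p × D = 4.162×10^6 × 128.7 = 5.36×10^8 J/(m²·K).
ΔQ = C ΔT = 5.36×10^8 × 1.168 = 6.26×10^8 J/m².

6.3×10^8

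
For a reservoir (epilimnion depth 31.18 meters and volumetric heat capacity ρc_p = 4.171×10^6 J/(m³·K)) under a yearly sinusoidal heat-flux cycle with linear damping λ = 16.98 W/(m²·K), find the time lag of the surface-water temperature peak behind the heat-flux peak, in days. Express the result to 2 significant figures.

58 days

Areal heat capacity C = ρc_p × D = 4.171×10^6 × 31.18 = 1.30×10^8 J/(m^2 K).
ω = 2π / 3.15×10^7 s = 1.99×10^-7 s⁻¹.
Phase lag φ = arctan(Cω/λ) = arctan(25.9/16.98) = 0.991 rad.
Time lag = φ / ω = 0.991 / 1.99×10^-7 = 4.97×10^6 s = 57.6 days.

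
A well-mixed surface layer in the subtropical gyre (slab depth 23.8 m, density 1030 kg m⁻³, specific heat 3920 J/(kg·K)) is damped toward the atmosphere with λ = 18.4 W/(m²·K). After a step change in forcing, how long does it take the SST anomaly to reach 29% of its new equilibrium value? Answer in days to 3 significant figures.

Areal heat capacity C = ρ c_p D = 1030 × 3920 × 23.8 = 9.61×10^7 J/(m^2 K).
τ = C / λ = 9.61×10^7 / 18.4 = 5.22×10^6 s.
Fraction reached: 1 − e^(−t/τ) = 0.29 ⇒ t = −τ ln(1 − 0.29) = τ × 0.342.
t = 1.79×10^6 s = 20.7 days.

20.7 days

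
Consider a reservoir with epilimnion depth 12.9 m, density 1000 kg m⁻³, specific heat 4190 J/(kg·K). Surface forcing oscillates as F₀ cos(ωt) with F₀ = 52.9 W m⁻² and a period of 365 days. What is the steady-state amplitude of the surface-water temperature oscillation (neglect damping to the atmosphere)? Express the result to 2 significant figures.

4.9 K

Areal heat capacity C = ρ c_p D = 1000 × 4190 × 12.9 = 5.41×10^7 J/(m^2 K).
Angular frequency ω = 2π / T = 2π / 3.15×10^7 s = 1.99×10^-7 s⁻¹.
Cω = 5.41×10^7 × 1.99×10^-7 = 10.8 W/(m²·K).
Amplitude A = F₀ / (Cω) = 52.9 / 10.8 = 4.91 K.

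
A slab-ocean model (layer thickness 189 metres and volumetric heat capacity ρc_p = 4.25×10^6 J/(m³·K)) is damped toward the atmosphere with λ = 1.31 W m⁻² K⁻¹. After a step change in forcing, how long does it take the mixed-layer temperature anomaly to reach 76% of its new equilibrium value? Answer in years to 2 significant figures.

28 years

Areal heat capacity C = ρc_p × D = 4.25×10^6 × 189 = 8.03×10^8 J m⁻² K⁻¹.
τ = C / λ = 8.03×10^8 / 1.31 = 6.13×10^8 s.
Fraction reached: 1 − e^(−t/τ) = 0.76 ⇒ t = −τ ln(1 − 0.76) = τ × 1.43.
t = 8.75×10^8 s = 27.7 years.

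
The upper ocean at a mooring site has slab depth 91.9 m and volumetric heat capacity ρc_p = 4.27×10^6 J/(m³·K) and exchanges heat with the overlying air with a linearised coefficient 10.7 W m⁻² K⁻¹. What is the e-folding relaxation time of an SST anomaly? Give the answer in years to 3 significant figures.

1.16 years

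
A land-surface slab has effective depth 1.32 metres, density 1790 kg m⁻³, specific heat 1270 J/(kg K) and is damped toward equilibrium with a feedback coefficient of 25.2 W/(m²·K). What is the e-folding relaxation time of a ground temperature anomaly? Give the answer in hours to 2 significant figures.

Areal heat capacity C = ρ c_p D = 1790 × 1270 × 1.32 = 3.00×10^6 J/(m^2 K).
Relaxation time τ = C / λ = 3.00×10^6 / 25.2 = 1.19×10^5 s.
In hours: 1.19×10^5 s / (3600 s/hour) = 33.1 hours.

33 hours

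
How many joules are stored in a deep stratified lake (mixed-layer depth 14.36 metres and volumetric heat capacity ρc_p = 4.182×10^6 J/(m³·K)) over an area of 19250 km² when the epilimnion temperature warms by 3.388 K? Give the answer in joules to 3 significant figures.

3.92×10^18 J

Areal heat capacity C = ρc_p × D = 4.182×10^6 × 14.36 = 6.01×10^7 J m⁻² K⁻¹.
Heat per unit area: q = C ΔT = 6.01×10^7 × 3.388 = 2.03×10^8 J/m².
Total heat: Q = q × A = 2.03×10^8 × (19250 × 10⁶ m²) = 3.92×10^18 J.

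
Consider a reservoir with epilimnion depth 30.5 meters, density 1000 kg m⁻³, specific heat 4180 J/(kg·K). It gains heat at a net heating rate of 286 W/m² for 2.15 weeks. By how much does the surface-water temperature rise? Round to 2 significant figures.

2.9 K

Areal heat capacity C = ρ c_p D = 1000 × 4180 × 30.5 = 1.27×10^8 J/(m^2 K).
Net heat input Q = F Δt = 286 × (2.15 weeks × 6.048×10^5 s/week) = 3.72×10^8 J/m².
ΔT = Q / C = 3.72×10^8 / 1.27×10^8 = 2.92 K.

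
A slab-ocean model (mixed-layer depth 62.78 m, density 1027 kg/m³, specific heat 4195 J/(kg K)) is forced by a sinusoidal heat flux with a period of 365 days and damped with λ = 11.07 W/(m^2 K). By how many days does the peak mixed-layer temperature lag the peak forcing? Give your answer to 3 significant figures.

Areal heat capacity C = ρ c_p D = 1027 × 4195 × 62.78 = 2.70×10^8 J/(m²·K).
ω = 2π / 3.15×10^7 s = 1.99×10^-7 s⁻¹.
Phase lag φ = arctan(Cω/λ) = arctan(53.9/11.07) = 1.37 rad.
Time lag = φ / ω = 1.37 / 1.99×10^-7 = 6.87×10^6 s = 79.5 days.

79.5 days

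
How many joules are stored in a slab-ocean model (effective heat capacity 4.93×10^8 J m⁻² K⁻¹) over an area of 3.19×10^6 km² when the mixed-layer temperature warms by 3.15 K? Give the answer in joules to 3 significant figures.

Areal heat capacity C = 4.93×10^8 J m⁻² K⁻¹ (given).
Heat per unit area: q = C ΔT = 4.93×10^8 × 3.15 = 1.55×10^9 J/m².
Total heat: Q = q × A = 1.55×10^9 × (3.19×10^6 × 10⁶ m²) = 4.95×10^21 J.

4.95×10^21 J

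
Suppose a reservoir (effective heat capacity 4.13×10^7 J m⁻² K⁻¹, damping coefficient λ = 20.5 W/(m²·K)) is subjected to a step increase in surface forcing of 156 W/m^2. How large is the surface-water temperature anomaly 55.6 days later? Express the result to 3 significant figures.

6.91 K

Areal heat capacity C = 4.13×10^7 J m⁻² K⁻¹ (given).
τ = C / λ = 4.13×10^7 / 20.5 = 2.01×10^6 s.
Equilibrium anomaly ΔT_eq = F / λ = 156 / 20.5 = 7.61 K.
t = 55.6 days = 4.80×10^6 s, so t/τ = 2.38.
ΔT(t) = ΔT_eq (1 − e^(−t/τ)) = 7.61 × (1 − e^−2.38) = 6.91 K.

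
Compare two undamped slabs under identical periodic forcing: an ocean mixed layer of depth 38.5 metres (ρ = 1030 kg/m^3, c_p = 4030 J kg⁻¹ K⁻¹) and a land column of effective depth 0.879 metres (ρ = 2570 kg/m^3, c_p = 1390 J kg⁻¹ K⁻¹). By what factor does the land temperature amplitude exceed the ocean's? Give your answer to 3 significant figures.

C_ocean = 1030 × 4030 × 38.5 = 1.60×10^8 J/(m²·K).
C_land = 2570 × 1390 × 0.879 = 3.14×10^6 J/(m²·K).
Undamped amplitude ∝ 1/C, so A_land/A_ocean = C_ocean/C_land = 50.9.

50.9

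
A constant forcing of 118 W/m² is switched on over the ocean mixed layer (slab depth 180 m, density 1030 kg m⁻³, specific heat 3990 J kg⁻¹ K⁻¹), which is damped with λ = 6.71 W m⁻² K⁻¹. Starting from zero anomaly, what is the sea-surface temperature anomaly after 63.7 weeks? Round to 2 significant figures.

5.2 K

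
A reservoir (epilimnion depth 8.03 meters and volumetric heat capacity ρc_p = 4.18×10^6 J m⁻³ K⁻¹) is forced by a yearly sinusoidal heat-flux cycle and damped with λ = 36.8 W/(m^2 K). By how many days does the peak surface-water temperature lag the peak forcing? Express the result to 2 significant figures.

Areal heat capacity C = ρc_p × D = 4.18×10^6 × 8.03 = 3.36×10^7 J/(m²·K).
ω = 2π / 3.15×10^7 s = 1.99×10^-7 s⁻¹.
Phase lag φ = arctan(Cω/λ) = arctan(6.69/36.8) = 0.180 rad.
Time lag = φ / ω = 0.180 / 1.99×10^-7 = 9.02×10^5 s = 10.4 days.

10 days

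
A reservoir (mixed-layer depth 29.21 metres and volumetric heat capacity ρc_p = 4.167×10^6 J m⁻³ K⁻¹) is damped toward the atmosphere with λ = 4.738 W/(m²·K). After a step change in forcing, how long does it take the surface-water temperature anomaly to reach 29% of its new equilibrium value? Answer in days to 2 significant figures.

100 days

Areal heat capacity C = ρc_p × D = 4.167×10^6 × 29.21 = 1.22×10^8 J m⁻² K⁻¹.
τ = C / λ = 1.22×10^8 / 4.738 = 2.57×10^7 s.
Fraction reached: 1 − e^(−t/τ) = 0.29 ⇒ t = −τ ln(1 − 0.29) = τ × 0.342.
t = 8.80×10^6 s = 102 days.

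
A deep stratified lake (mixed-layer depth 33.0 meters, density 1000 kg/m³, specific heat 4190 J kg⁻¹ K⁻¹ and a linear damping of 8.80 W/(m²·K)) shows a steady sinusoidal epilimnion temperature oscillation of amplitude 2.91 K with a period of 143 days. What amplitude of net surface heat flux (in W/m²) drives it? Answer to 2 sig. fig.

210

Areal heat capacity C = ρ c_p D = 1000 × 4190 × 33.0 = 1.38×10^8 J/(m^2 K).
ω = 2π / 1.24×10^7 s = 5.09×10^-7 s⁻¹.
√((Cω)² + λ²) = √((70.3)² + 8.80²) = 70.9 W/(m²·K).
F₀ = A × √((Cω)²+λ²) = 2.91 × 70.9 = 206 W/m².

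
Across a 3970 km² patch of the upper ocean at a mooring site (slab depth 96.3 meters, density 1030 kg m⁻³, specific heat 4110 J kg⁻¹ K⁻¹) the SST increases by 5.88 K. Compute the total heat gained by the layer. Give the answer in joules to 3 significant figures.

9.52×10^18 J

Areal heat capacity C = ρ c_p D = 1030 × 4110 × 96.3 = 4.08×10^8 J m⁻² K⁻¹.
Heat per unit area: q = C ΔT = 4.08×10^8 × 5.88 = 2.40×10^9 J/m².
Total heat: Q = q × A = 2.40×10^9 × (3970 × 10⁶ m²) = 9.52×10^18 J.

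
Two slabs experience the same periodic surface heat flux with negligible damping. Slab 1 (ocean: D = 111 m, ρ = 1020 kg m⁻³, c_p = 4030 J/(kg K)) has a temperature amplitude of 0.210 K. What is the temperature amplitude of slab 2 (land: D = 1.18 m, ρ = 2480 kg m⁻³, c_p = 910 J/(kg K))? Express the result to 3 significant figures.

36.0 K

C_ocean = 4.56×10^8 J/(m²·K); C_land = 2.66×10^6 J/(m²·K).
A ∝ 1/C ⇒ A_land = A_ocean × C_ocean/C_land = 0.210 × 171 = 36.0 K.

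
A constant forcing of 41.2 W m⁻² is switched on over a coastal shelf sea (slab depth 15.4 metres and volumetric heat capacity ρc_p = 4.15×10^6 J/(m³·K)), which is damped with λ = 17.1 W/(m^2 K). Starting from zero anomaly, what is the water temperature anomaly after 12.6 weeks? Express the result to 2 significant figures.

2.1 K

Areal heat capacity C = ρc_p × D = 4.15×10^6 × 15.4 = 6.39×10^7 J/(m^2 K).
τ = C / λ = 6.39×10^7 / 17.1 = 3.74×10^6 s.
Equilibrium anomaly ΔT_eq = F / λ = 41.2 / 17.1 = 2.41 K.
t = 12.6 weeks = 7.62×10^6 s, so t/τ = 2.04.
ΔT(t) = ΔT_eq (1 − e^(−t/τ)) = 2.41 × (1 − e^−2.04) = 2.10 K.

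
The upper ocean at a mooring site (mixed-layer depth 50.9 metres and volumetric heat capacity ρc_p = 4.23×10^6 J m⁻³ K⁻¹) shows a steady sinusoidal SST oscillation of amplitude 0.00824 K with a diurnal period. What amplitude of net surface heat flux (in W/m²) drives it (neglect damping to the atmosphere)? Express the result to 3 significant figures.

129

Areal heat capacity C = ρc_p × D = 4.23×10^6 × 50.9 = 2.15×10^8 J/(m^2 K).
ω = 2π / 86400 s = 7.27×10^-5 s⁻¹.
Cω = 2.15×10^8 × 7.27×10^-5 = 15700 W/(m²·K).
F₀ = A × Cω = 0.00824 × 15700 = 129 W/m².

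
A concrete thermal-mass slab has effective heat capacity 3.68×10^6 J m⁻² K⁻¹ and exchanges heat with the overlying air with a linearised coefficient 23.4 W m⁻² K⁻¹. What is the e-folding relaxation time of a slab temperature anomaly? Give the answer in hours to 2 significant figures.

44 hours

Areal heat capacity C = 3.68×10^6 J m⁻² K⁻¹ (given).
Relaxation time τ = C / λ = 3.68×10^6 / 23.4 = 1.57×10^5 s.
In hours: 1.57×10^5 s / (3600 s/hour) = 43.7 hours.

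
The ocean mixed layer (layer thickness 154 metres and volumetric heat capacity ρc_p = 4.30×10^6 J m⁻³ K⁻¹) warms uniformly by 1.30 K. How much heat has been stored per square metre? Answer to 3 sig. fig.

8.61×10^8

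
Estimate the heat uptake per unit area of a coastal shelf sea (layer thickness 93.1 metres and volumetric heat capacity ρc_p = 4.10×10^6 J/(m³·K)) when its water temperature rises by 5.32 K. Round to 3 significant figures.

Areal heat capacity C = ρc_p × D = 4.10×10^6 × 93.1 = 3.82×10^8 J/(m²·K).
ΔQ = C ΔT = 3.82×10^8 × 5.32 = 2.03×10^9 J/m².

2.03×10^9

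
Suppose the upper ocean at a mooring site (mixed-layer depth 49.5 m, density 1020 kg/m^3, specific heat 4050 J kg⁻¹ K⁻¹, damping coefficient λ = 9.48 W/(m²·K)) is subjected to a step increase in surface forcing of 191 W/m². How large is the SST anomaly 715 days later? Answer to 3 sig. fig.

Areal heat capacity C = ρ c_p D = 1020 × 4050 × 49.5 = 2.04×10^8 J/(m²·K).
τ = C / λ = 2.04×10^8 / 9.48 = 2.16×10^7 s.
Equilibrium anomaly ΔT_eq = F / λ = 191 / 9.48 = 20.1 K.
t = 715 days = 6.18×10^7 s, so t/τ = 2.86.
ΔT(t) = ΔT_eq (1 − e^(−t/τ)) = 20.1 × (1 − e^−2.86) = 19.0 K.

19.0 K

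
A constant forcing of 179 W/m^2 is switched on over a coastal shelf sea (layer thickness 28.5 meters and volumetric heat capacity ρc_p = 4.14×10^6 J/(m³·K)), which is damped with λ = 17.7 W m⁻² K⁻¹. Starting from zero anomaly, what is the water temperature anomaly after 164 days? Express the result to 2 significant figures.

8.9 K

Areal heat capacity C = ρc_p × D = 4.14×10^6 × 28.5 = 1.18×10^8 J/(m²·K).
τ = C / λ = 1.18×10^8 / 17.7 = 6.67×10^6 s.
Equilibrium anomaly ΔT_eq = F / λ = 179 / 17.7 = 10.1 K.
t = 164 days = 1.42×10^7 s, so t/τ = 2.13.
ΔT(t) = ΔT_eq (1 − e^(−t/τ)) = 10.1 × (1 − e^−2.13) = 8.91 K.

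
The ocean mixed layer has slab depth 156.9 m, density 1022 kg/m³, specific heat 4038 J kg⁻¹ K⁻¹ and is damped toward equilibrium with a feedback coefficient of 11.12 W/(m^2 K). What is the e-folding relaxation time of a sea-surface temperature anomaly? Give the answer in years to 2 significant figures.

1.8 years

Areal heat capacity C = ρ c_p D = 1022 × 4038 × 156.9 = 6.48×10^8 J m⁻² K⁻¹.
Relaxation time τ = C / λ = 6.48×10^8 / 11.12 = 5.82×10^7 s.
In years: 5.82×10^7 s / (3.156×10^7 s/year) = 1.85 years.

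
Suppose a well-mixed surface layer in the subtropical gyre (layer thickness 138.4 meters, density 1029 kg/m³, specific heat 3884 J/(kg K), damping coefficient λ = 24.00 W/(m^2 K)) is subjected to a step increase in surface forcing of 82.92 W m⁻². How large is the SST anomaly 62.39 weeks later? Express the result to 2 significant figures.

Areal heat capacity C = ρ c_p D = 1029 × 3884 × 138.4 = 5.53×10^8 J/(m²·K).
τ = C / λ = 5.53×10^8 / 24.00 = 2.30×10^7 s.
Equilibrium anomaly ΔT_eq = F / λ = 82.92 / 24.00 = 3.46 K.
t = 62.39 weeks = 3.77×10^7 s, so t/τ = 1.64.
ΔT(t) = ΔT_eq (1 − e^(−t/τ)) = 3.46 × (1 − e^−1.64) = 2.78 K.

2.8 K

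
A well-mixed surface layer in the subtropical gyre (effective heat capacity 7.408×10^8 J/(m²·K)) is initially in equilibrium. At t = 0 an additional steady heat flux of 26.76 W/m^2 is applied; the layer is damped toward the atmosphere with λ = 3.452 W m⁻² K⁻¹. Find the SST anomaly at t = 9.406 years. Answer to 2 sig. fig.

Areal heat capacity C = 7.408×10^8 J/(m²·K) (given).
τ = C / λ = 7.41×10^8 / 3.452 = 2.15×10^8 s.
Equilibrium anomaly ΔT_eq = F / λ = 26.76 / 3.452 = 7.75 K.
t = 9.406 years = 2.97×10^8 s, so t/τ = 1.38.
ΔT(t) = ΔT_eq (1 − e^(−t/τ)) = 7.75 × (1 − e^−1.38) = 5.81 K.

5.8 K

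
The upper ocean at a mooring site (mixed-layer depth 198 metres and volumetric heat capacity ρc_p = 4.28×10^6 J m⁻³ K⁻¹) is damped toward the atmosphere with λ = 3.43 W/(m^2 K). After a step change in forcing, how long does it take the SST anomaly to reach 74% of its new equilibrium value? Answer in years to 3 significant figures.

Areal heat capacity C = ρc_p × D = 4.28×10^6 × 198 = 8.47×10^8 J/(m²·K).
τ = C / λ = 8.47×10^8 / 3.43 = 2.47×10^8 s.
Fraction reached: 1 − e^(−t/τ) = 0.74 ⇒ t = −τ ln(1 − 0.74) = τ × 1.35.
t = 3.33×10^8 s = 10.5 years.

10.5 years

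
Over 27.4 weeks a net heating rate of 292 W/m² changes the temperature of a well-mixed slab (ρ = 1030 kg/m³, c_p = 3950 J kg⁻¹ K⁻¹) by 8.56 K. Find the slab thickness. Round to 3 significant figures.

139 m

Heat input Q = F Δt = 292 × 1.66×10^7 s = 4.84×10^9 J/m².
Required areal heat capacity C = Q / ΔT = 5.65×10^8 J/(m²·K).
Depth D = C / (ρ c_p) = 5.65×10^8 / (1030 × 3950) = 139 m.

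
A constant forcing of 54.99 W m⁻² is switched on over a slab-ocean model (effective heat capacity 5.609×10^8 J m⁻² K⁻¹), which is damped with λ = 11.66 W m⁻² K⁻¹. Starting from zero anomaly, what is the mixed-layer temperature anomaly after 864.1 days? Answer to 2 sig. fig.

Areal heat capacity C = 5.609×10^8 J m⁻² K⁻¹ (given).
τ = C / λ = 5.61×10^8 / 11.66 = 4.81×10^7 s.
Equilibrium anomaly ΔT_eq = F / λ = 54.99 / 11.66 = 4.72 K.
t = 864.1 days = 7.47×10^7 s, so t/τ = 1.55.
ΔT(t) = ΔT_eq (1 − e^(−t/τ)) = 4.72 × (1 − e^−1.55) = 3.72 K.

3.7 K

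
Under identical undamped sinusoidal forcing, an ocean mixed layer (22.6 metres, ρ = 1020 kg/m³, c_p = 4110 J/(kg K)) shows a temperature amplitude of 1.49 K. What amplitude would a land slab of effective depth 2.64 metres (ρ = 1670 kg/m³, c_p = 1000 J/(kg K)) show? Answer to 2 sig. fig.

32 K

C_ocean = 9.47×10^7 J/(m²·K); C_land = 4.41×10^6 J/(m²·K).
A ∝ 1/C ⇒ A_land = A_ocean × C_ocean/C_land = 1.49 × 21.5 = 32.0 K.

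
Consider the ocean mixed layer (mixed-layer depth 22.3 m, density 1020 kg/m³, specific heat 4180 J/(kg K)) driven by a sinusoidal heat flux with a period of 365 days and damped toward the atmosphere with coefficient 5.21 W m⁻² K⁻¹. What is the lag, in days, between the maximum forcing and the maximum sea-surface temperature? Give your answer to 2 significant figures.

76 days

Areal heat capacity C = ρ c_p D = 1020 × 4180 × 22.3 = 9.51×10^7 J/(m²·K).
ω = 2π / 3.15×10^7 s = 1.99×10^-7 s⁻¹.
Phase lag φ = arctan(Cω/λ) = arctan(18.9/5.21) = 1.30 rad.
Time lag = φ / ω = 1.30 / 1.99×10^-7 = 6.54×10^6 s = 75.7 days.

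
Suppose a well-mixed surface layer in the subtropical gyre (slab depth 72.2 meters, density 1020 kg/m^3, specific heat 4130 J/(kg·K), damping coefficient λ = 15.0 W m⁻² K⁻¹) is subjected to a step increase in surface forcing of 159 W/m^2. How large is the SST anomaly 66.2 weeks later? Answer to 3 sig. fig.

Areal heat capacity C = ρ c_p D = 1020 × 4130 × 72.2 = 3.04×10^8 J m⁻² K⁻¹.
τ = C / λ = 3.04×10^8 / 15.0 = 2.03×10^7 s.
Equilibrium anomaly ΔT_eq = F / λ = 159 / 15.0 = 10.6 K.
t = 66.2 weeks = 4.00×10^7 s, so t/τ = 1.97.
ΔT(t) = ΔT_eq (1 − e^(−t/τ)) = 10.6 × (1 − e^−1.97) = 9.13 K.

9.13 K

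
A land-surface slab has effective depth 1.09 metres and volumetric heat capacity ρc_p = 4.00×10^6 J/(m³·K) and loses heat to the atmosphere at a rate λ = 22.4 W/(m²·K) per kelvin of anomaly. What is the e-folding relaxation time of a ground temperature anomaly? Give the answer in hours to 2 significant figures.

54 hours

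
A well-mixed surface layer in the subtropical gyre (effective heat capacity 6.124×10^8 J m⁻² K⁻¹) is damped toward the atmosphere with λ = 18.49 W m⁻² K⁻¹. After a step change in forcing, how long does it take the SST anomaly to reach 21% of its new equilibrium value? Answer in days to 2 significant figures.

Areal heat capacity C = 6.124×10^8 J m⁻² K⁻¹ (given).
τ = C / λ = 6.12×10^8 / 18.49 = 3.31×10^7 s.
Fraction reached: 1 − e^(−t/τ) = 0.21 ⇒ t = −τ ln(1 − 0.21) = τ × 0.236.
t = 7.81×10^6 s = 90.4 days.

90 days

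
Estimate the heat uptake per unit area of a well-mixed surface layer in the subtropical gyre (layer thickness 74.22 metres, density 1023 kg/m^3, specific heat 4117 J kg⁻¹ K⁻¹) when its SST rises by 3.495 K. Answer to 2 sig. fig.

1.1×10^9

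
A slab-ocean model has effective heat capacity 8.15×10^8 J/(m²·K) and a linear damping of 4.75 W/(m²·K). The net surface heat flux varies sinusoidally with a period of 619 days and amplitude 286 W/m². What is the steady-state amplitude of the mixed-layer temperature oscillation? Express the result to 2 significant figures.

Areal heat capacity C = 8.15×10^8 J/(m²·K) (given).
Angular frequency ω = 2π / T = 2π / 5.35×10^7 s = 1.17×10^-7 s⁻¹.
√((Cω)² + λ²) = √((95.7)² + 4.75²) = 95.9 W/(m²·K).
Amplitude A = F₀ / √((Cω)²+λ²) = 286 / 95.9 = 2.98 K.

3.0 K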